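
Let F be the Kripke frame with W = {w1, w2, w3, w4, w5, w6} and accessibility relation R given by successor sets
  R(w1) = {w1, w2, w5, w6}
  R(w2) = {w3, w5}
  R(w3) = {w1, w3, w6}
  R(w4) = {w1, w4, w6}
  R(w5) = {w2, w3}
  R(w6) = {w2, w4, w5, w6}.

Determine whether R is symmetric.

Symmetric: no — w1 R w2 but not w2 R w1.

No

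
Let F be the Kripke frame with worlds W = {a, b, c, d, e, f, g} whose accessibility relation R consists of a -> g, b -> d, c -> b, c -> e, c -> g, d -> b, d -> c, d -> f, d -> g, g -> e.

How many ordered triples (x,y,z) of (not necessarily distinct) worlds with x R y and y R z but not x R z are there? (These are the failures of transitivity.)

Enumerating: (a,g,e), (b,d,b), (b,d,c), (b,d,f), (b,d,g), (c,b,d), (d,b,d), (d,c,e), (d,g,e).

9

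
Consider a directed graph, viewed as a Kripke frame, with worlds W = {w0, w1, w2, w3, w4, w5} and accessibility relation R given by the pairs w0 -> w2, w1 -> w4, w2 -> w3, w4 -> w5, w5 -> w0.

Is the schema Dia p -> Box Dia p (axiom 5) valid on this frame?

The schema 5 characterises exactly the Euclidean frames.
Euclidean: no — w0 R w2 and w0 R w2, but not w2 R w2.

No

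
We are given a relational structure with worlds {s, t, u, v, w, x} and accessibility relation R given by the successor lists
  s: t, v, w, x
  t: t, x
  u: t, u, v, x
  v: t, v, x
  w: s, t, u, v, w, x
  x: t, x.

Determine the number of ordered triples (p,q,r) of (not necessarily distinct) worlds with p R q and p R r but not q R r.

Enumerating: (s,t,v), (s,t,w), (s,v,w), (s,x,v), (s,x,w), (u,t,u), (u,t,v), (u,v,u), (u,x,u), (u,x,v), (v,t,v), (v,x,v), … and 15 more.
Total: 27.

27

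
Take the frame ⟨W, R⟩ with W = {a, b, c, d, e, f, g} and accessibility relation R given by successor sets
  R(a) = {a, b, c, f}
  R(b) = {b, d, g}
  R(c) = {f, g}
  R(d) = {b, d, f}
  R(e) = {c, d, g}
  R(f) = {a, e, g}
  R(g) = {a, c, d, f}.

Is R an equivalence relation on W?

No

Reflexive: no — c is not related to itself.
Symmetric: no — a R b but not b R a.
Transitive: no — a R b and b R d, but not a R d.
So R is not an equivalence relation.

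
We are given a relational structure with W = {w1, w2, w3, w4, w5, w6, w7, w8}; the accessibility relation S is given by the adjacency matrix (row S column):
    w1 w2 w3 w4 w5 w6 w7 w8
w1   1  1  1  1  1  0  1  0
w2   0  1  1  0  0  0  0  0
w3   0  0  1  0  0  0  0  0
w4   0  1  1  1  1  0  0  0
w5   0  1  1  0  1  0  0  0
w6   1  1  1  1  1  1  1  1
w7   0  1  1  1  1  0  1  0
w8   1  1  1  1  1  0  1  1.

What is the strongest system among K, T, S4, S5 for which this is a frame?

S4

Reflexive (axiom T): yes — every world is S-related to itself.
Transitive (axiom 4): yes — every two-step S-path is closed by a direct edge.
Euclidean (axiom 5): no — w1 S w2 and w1 S w4, but not w2 S w4.
So F validates K, T, S4; S5 would additionally require S to be Euclidean. The strongest is S4.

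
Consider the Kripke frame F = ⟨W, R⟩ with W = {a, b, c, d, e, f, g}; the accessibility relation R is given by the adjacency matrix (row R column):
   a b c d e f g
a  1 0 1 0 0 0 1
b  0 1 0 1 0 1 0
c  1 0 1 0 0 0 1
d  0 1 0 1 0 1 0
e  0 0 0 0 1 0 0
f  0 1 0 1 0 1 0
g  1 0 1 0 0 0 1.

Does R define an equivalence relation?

Reflexive: yes — every world is R-related to itself.
Symmetric: yes — every pair in R has its reverse in R.
Transitive: yes — every two-step R-path is closed by a direct edge.
So R is an equivalence relation.

Yes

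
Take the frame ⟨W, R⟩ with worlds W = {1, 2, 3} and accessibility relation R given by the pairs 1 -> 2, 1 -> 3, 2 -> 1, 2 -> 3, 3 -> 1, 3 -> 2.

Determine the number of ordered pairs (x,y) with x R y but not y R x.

R is symmetric; there are no such tuples.

0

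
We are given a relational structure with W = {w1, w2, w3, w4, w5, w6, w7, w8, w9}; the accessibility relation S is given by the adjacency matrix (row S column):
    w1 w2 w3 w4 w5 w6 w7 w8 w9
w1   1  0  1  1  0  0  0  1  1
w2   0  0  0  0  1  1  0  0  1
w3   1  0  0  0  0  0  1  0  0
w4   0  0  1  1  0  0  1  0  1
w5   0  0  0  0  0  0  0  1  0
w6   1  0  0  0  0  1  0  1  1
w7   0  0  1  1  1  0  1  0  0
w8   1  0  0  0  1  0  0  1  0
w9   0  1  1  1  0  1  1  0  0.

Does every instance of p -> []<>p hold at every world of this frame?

No

By correspondence theory, B is valid on a frame iff S is symmetric.
Symmetric: no — w1 S w4 but not w4 S w1.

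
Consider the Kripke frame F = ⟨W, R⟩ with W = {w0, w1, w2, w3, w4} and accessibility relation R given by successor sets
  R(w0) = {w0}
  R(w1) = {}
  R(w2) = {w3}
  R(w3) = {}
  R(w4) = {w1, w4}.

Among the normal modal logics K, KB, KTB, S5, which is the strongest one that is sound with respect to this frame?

Symmetric (axiom B): no — w2 R w3 but not w3 R w2.
Reflexive (axiom T): no — w1 is not related to itself.
Euclidean (axiom 5): no — w2 R w3 and w2 R w3, but not w3 R w3.
So F validates K; KB would additionally require R to be symmetric. The strongest is K.

K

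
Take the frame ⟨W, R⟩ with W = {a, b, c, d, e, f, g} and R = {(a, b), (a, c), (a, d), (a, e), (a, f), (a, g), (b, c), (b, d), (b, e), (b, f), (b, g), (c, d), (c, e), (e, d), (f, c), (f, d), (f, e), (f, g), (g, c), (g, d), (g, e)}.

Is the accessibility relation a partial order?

No

Reflexive: no — a is not related to itself.
Transitive: yes — every two-step R-path is closed by a direct edge.
Antisymmetric: yes — no distinct pair is related both ways.
So R is not a partial order.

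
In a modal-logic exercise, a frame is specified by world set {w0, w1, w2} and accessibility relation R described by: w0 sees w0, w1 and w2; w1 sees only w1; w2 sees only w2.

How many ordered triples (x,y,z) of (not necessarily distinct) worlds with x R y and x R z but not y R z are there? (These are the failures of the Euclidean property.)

Enumerating: (w0,w1,w0), (w0,w1,w2), (w0,w2,w0), (w0,w2,w1).

4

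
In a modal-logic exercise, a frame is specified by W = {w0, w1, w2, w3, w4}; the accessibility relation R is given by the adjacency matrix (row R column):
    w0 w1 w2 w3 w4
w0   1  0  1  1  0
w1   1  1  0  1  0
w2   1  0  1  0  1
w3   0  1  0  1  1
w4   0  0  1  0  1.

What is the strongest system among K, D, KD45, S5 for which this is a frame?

D

Serial (axiom D): yes — every world has a successor (e.g. w0 R w0).
Euclidean (axiom 5): no — w0 R w2 and w0 R w3, but not w2 R w3.
Transitive (axiom 4): no — w0 R w2 and w2 R w4, but not w0 R w4.
Reflexive (axiom T): yes — every world is R-related to itself.
So F validates K, D; KD45 would additionally require R to be Euclidean and transitive. The strongest is D.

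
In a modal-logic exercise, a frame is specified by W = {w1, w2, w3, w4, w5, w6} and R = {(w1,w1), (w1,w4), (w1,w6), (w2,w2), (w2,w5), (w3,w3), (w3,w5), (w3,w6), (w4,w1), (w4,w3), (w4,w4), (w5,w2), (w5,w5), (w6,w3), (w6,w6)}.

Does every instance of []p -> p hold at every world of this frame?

Yes

Axiom T corresponds to the accessibility relation being reflexive.
Reflexive: yes — every world is R-related to itself.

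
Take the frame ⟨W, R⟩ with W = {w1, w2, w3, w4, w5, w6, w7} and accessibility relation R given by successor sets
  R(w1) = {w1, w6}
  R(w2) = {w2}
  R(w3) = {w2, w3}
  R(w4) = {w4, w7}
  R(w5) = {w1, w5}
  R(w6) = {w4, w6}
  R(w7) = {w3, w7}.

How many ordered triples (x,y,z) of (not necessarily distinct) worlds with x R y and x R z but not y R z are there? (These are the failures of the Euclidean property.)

Enumerating: (w1,w6,w1), (w3,w2,w3), (w4,w7,w4), (w5,w1,w5), (w6,w4,w6), (w7,w3,w7).

6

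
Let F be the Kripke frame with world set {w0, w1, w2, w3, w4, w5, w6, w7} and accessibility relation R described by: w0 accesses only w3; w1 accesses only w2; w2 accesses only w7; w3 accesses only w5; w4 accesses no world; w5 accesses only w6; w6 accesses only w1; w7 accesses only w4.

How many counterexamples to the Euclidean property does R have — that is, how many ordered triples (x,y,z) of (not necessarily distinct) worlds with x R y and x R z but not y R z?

Enumerating: (w0,w3,w3), (w1,w2,w2), (w2,w7,w7), (w3,w5,w5), (w5,w6,w6), (w6,w1,w1), (w7,w4,w4).

7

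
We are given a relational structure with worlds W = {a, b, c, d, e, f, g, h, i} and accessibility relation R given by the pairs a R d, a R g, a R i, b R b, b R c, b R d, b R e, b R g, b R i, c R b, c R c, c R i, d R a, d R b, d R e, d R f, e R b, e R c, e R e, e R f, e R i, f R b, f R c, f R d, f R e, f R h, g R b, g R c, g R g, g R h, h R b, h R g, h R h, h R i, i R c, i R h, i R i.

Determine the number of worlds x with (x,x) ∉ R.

3

Enumerating: a, d, f.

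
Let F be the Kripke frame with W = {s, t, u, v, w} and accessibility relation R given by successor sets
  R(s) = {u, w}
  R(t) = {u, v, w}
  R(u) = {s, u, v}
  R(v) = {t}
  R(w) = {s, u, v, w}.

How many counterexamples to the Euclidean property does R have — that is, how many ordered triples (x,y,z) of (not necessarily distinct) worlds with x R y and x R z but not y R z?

18

Enumerating: (s,u,w), (t,u,w), (t,v,u), (t,v,v), (t,v,w), (u,s,s), (u,s,v), (u,v,s), (u,v,u), (u,v,v), (v,t,t), (w,s,s), (w,s,v), (w,u,w), (w,v,s), (w,v,u), (w,v,v), (w,v,w).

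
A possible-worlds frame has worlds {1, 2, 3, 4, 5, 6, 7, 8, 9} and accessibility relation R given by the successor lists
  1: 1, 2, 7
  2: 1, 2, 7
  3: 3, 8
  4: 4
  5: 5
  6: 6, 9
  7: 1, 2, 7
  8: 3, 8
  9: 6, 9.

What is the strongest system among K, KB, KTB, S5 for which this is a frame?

S5

Symmetric (axiom B): yes — every pair in R has its reverse in R.
Reflexive (axiom T): yes — every world is R-related to itself.
Euclidean (axiom 5): yes — any two successors of a common world are R-related.
So F validates K, KB, KTB, S5. The strongest is S5.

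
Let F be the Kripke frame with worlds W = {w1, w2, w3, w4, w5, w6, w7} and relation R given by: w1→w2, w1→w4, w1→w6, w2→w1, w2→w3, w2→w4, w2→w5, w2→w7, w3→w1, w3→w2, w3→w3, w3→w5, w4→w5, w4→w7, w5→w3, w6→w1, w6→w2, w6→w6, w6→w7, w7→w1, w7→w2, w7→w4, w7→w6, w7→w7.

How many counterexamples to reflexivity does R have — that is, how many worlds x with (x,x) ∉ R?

4

Enumerating: w1, w2, w4, w5.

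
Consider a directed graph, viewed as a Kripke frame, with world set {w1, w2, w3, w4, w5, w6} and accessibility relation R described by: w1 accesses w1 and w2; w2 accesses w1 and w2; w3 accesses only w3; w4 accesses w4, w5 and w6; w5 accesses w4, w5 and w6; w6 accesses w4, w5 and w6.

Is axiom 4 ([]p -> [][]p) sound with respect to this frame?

By correspondence theory, 4 is valid on a frame iff R is transitive.
Transitive: yes — every two-step R-path is closed by a direct edge.

Yes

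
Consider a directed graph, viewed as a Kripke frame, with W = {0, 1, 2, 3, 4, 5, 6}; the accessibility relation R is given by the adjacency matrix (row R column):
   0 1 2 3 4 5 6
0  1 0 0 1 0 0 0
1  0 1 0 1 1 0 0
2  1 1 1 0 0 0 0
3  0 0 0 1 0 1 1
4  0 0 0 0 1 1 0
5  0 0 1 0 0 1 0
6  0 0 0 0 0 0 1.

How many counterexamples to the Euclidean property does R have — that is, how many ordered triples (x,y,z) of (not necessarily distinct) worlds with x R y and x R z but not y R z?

Enumerating: (0,3,0), (1,3,1), (1,3,4), (1,4,1), (1,4,3), (2,0,1), (2,0,2), (2,1,0), (2,1,2), (3,5,3), (3,5,6), (3,6,3), (3,6,5), (4,5,4), (5,2,5).

15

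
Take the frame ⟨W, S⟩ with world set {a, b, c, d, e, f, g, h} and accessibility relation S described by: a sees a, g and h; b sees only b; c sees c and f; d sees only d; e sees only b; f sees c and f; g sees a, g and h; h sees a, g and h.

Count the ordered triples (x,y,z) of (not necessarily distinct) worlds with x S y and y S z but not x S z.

0

S is transitive; there are no such tuples.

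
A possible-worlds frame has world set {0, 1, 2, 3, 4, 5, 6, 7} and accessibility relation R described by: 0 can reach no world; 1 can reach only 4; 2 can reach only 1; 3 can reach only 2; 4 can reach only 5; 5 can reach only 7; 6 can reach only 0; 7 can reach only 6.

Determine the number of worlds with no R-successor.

1

Enumerating: 0.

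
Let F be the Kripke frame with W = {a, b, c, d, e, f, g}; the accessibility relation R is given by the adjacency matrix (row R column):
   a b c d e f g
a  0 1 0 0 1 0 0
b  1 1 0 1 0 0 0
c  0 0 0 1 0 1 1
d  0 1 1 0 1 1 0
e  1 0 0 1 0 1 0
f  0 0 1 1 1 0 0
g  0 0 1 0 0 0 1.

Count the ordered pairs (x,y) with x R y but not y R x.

0

R is symmetric; there are no such tuples.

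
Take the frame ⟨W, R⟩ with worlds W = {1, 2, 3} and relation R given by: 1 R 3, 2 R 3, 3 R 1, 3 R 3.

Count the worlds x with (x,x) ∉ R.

2

Enumerating: 1, 2.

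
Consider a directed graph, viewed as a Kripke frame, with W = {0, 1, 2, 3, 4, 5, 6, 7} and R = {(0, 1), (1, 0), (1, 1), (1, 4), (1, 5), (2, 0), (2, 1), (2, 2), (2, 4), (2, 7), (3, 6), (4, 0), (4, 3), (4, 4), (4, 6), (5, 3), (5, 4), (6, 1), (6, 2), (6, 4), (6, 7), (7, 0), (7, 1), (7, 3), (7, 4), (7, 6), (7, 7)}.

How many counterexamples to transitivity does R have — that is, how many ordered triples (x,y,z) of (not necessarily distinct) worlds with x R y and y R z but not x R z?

Enumerating: (0,1,0), (0,1,4), (0,1,5), (1,4,3), (1,4,6), (1,5,3), (2,1,5), (2,4,3), (2,4,6), (2,7,3), (2,7,6), (3,6,1), … and 21 more.
Total: 33.

33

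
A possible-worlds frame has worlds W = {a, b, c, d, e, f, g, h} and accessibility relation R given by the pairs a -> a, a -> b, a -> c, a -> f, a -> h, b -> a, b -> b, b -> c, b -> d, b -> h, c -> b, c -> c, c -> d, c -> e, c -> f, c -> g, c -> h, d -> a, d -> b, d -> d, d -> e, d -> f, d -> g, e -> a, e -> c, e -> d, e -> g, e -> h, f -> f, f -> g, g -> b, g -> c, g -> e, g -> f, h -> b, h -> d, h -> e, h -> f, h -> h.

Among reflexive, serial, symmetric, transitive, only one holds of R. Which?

Reflexive: no — e is not related to itself.
Serial: yes — every world has a successor (e.g. a R a).
Symmetric: no — a R c but not c R a.
Transitive: no — a R b and b R d, but not a R d.
Only serial holds.

serial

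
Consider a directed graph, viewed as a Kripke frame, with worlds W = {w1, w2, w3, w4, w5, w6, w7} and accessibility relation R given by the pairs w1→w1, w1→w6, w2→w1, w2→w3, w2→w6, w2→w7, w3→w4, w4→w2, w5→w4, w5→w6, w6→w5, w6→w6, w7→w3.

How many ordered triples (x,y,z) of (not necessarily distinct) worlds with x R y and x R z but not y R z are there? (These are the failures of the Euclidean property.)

Enumerating: (w1,w6,w1), (w2,w1,w3), (w2,w1,w7), (w2,w3,w1), (w2,w3,w3), (w2,w3,w6), (w2,w3,w7), (w2,w6,w1), (w2,w6,w3), (w2,w6,w7), (w2,w7,w1), (w2,w7,w6), … and 8 more.
Total: 20.

20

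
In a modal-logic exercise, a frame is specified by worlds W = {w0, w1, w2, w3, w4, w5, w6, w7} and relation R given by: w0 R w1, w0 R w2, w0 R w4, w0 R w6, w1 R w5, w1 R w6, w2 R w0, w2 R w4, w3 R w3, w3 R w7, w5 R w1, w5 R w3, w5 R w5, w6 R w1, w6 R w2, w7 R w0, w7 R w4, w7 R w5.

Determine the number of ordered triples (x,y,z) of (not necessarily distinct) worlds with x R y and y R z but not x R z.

23

Enumerating: (w0,w1,w5), (w0,w2,w0), (w1,w5,w1), (w1,w5,w3), (w1,w6,w1), (w1,w6,w2), (w2,w0,w1), (w2,w0,w2), (w2,w0,w6), (w3,w7,w0), (w3,w7,w4), (w3,w7,w5), … and 11 more.
Total: 23.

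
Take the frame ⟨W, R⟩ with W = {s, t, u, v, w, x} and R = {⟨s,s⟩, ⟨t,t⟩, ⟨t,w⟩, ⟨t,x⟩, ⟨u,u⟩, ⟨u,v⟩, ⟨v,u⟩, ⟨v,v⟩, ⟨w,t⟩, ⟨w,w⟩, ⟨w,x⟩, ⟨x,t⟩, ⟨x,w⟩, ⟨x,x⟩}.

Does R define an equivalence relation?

Reflexive: yes — every world is R-related to itself.
Symmetric: yes — every pair in R has its reverse in R.
Transitive: yes — every two-step R-path is closed by a direct edge.
So R is an equivalence relation.

Yes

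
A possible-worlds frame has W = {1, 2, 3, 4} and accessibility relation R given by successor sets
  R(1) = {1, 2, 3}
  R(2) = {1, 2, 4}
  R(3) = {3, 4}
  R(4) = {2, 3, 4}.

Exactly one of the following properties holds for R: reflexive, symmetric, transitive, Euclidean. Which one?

reflexive

Reflexive: yes — every world is R-related to itself.
Symmetric: no — 1 R 3 but not 3 R 1.
Transitive: no — 1 R 2 and 2 R 4, but not 1 R 4.
Euclidean: no — 1 R 2 and 1 R 3, but not 2 R 3.
Only reflexive holds.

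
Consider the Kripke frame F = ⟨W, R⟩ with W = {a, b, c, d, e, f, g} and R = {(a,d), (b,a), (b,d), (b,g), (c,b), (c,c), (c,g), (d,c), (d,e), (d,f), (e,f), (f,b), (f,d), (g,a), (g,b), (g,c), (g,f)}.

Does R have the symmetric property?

No

Symmetric: no — a R d but not d R a.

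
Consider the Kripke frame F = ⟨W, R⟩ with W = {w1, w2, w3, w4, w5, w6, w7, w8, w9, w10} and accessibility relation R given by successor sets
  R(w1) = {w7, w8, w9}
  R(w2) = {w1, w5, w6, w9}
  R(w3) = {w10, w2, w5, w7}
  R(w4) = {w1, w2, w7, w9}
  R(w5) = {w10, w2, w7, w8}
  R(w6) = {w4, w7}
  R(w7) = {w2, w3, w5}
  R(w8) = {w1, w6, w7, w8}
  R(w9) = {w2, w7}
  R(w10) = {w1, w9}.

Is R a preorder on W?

Reflexive: no — w1 is not related to itself.
Transitive: no — w1 R w7 and w7 R w2, but not w1 R w2.
So R is not a preorder.

No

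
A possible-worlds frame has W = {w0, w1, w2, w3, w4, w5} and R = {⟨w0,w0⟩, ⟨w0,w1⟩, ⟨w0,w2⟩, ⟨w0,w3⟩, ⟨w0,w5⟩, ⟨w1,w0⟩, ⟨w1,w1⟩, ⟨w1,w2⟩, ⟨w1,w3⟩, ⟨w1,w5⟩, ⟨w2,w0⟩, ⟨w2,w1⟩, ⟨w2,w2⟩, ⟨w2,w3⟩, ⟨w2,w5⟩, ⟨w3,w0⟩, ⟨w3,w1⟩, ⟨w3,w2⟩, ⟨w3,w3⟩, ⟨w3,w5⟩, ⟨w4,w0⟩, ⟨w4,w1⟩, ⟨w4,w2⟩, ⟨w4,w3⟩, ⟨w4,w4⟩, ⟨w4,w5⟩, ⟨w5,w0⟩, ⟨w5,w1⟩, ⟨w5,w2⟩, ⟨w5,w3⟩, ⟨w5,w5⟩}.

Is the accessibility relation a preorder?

Yes

Reflexive: yes — every world is R-related to itself.
Transitive: yes — every two-step R-path is closed by a direct edge.
So R is a preorder.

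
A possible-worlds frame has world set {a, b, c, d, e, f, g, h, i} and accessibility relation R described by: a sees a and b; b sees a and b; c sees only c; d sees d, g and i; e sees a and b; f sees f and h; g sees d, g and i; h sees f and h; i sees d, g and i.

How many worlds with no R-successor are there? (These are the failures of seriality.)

R is serial; there are no such worlds.

0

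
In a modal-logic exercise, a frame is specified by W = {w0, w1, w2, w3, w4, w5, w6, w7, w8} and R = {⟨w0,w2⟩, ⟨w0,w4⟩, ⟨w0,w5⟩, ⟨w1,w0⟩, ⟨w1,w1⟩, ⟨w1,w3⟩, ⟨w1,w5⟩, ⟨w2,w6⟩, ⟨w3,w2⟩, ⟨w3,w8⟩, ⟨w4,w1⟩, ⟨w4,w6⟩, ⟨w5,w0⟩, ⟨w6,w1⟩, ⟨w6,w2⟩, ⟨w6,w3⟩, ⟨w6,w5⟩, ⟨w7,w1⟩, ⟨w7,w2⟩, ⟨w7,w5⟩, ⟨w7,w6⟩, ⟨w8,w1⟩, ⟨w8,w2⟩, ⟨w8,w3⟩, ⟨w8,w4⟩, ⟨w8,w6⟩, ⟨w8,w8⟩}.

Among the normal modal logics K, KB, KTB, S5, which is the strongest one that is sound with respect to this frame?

K

Symmetric (axiom B): no — w0 R w2 but not w2 R w0.
Reflexive (axiom T): no — w0 is not related to itself.
Euclidean (axiom 5): no — w0 R w2 and w0 R w4, but not w2 R w4.
So F validates K; KB would additionally require R to be symmetric. The strongest is K.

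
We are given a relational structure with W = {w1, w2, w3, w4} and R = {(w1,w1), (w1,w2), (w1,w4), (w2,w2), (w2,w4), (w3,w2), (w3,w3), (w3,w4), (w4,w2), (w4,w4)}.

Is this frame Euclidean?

Euclidean: no — w1 R w2 and w1 R w1, but not w2 R w1.

No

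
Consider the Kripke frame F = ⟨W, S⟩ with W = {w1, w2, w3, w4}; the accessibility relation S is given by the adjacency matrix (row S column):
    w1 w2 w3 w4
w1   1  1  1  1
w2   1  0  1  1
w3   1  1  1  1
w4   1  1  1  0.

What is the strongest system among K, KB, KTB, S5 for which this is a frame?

KB

Symmetric (axiom B): yes — every pair in S has its reverse in S.
Reflexive (axiom T): no — w2 is not related to itself.
Euclidean (axiom 5): no — w1 S w2 and w1 S w2, but not w2 S w2.
So F validates K, KB; KTB would additionally require S to be reflexive. The strongest is KB.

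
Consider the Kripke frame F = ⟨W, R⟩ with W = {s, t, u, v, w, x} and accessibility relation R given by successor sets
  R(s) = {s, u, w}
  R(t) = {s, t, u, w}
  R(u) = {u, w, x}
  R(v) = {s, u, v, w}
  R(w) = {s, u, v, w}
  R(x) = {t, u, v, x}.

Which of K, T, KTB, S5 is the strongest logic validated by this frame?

Reflexive (axiom T): yes — every world is R-related to itself.
Symmetric (axiom B): no — s R u but not u R s.
Euclidean (axiom 5): no — t R u and t R s, but not u R s.
So F validates K, T; KTB would additionally require R to be symmetric. The strongest is T.

T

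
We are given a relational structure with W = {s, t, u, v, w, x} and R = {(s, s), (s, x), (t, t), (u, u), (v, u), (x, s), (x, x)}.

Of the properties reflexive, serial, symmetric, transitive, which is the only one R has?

Reflexive: no — v is not related to itself.
Serial: no — w has no R-successor.
Symmetric: no — v R u but not u R v.
Transitive: yes — every two-step R-path is closed by a direct edge.
Only transitive holds.

transitive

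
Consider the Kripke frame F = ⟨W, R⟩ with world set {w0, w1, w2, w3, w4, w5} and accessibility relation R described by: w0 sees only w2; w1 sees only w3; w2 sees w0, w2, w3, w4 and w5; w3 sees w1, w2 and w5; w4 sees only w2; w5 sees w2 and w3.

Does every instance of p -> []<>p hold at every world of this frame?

Axiom B corresponds to the accessibility relation being symmetric.
Symmetric: yes — every pair in R has its reverse in R.

Yes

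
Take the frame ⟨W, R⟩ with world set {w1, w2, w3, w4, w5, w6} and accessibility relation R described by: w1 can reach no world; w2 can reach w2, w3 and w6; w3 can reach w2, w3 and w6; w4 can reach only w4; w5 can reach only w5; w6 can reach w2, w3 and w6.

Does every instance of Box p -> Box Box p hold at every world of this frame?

Yes

Axiom 4 corresponds to the accessibility relation being transitive.
Transitive: yes — every two-step R-path is closed by a direct edge.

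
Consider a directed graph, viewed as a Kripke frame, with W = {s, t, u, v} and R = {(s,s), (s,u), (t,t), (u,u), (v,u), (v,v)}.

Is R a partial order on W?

Reflexive: yes — every world is R-related to itself.
Transitive: yes — every two-step R-path is closed by a direct edge.
Antisymmetric: yes — no distinct pair is related both ways.
So R is a partial order.

Yes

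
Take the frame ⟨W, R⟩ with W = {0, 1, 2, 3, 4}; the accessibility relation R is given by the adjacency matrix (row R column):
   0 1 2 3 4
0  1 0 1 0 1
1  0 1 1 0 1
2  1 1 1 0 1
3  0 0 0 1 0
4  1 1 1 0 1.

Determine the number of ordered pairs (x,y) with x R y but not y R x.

R is symmetric; there are no such tuples.

0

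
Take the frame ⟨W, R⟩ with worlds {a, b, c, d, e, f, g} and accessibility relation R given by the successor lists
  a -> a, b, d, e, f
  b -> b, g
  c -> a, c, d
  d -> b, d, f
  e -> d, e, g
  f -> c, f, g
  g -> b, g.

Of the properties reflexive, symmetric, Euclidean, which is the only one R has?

reflexive

Reflexive: yes — every world is R-related to itself.
Symmetric: no — a R b but not b R a.
Euclidean: no — a R b and a R d, but not b R d.
Only reflexive holds.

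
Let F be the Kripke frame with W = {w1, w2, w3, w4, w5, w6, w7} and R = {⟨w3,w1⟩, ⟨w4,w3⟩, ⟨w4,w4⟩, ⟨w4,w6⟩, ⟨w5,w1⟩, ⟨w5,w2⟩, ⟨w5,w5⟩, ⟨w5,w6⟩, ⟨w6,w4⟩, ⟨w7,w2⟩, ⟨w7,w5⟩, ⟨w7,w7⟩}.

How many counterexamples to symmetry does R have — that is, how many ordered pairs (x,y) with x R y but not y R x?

7

Enumerating: (w3,w1), (w4,w3), (w5,w1), (w5,w2), (w5,w6), (w7,w2), (w7,w5).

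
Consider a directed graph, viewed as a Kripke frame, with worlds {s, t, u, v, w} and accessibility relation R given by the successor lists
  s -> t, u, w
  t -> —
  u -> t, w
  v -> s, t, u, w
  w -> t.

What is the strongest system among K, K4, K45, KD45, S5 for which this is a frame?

K4

Transitive (axiom 4): yes — every two-step R-path is closed by a direct edge.
Euclidean (axiom 5): no — s R t and s R u, but not t R u.
Serial (axiom D): no — t has no R-successor.
Reflexive (axiom T): no — s is not related to itself.
So F validates K, K4; K45 would additionally require R to be Euclidean. The strongest is K4.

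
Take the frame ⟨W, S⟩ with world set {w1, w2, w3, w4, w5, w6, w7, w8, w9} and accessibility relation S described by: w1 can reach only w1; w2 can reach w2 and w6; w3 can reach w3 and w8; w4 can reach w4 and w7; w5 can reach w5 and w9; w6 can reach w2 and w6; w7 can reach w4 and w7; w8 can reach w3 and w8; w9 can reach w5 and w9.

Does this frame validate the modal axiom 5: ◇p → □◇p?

By correspondence theory, 5 is valid on a frame iff S is Euclidean.
Euclidean: yes — any two successors of a common world are S-related.

Yes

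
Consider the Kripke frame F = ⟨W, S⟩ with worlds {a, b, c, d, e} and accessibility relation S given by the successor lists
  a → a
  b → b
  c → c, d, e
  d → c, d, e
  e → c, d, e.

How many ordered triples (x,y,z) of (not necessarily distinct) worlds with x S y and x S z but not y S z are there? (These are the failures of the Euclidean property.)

0

S is Euclidean; there are no such tuples.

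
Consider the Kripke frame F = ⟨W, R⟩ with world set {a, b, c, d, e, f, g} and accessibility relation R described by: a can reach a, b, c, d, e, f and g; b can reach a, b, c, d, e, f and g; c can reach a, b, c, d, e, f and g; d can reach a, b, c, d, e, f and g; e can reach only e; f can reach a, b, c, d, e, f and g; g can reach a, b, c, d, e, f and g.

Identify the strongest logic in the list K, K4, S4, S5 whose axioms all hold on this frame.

S4

Transitive (axiom 4): yes — every two-step R-path is closed by a direct edge.
Reflexive (axiom T): yes — every world is R-related to itself.
Euclidean (axiom 5): no — a R e and a R b, but not e R b.
So F validates K, K4, S4; S5 would additionally require R to be Euclidean. The strongest is S4.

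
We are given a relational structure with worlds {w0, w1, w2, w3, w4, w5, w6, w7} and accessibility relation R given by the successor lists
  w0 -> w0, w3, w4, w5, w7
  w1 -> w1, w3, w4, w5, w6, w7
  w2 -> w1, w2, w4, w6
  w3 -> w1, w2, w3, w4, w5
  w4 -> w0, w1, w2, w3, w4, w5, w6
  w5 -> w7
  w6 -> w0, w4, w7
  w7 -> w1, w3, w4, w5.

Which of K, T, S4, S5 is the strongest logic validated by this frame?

Reflexive (axiom T): no — w5 is not related to itself.
Transitive (axiom 4): no — w0 R w3 and w3 R w1, but not w0 R w1.
Euclidean (axiom 5): no — w0 R w3 and w0 R w7, but not w3 R w7.
So F validates K; T would additionally require R to be reflexive. The strongest is K.

K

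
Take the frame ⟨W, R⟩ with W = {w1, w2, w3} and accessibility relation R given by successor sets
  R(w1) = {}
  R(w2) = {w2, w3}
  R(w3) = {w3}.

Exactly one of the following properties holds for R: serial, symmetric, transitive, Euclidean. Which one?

Serial: no — w1 has no R-successor.
Symmetric: no — w2 R w3 but not w3 R w2.
Transitive: yes — every two-step R-path is closed by a direct edge.
Euclidean: no — w2 R w3 and w2 R w2, but not w3 R w2.
Only transitive holds.

transitive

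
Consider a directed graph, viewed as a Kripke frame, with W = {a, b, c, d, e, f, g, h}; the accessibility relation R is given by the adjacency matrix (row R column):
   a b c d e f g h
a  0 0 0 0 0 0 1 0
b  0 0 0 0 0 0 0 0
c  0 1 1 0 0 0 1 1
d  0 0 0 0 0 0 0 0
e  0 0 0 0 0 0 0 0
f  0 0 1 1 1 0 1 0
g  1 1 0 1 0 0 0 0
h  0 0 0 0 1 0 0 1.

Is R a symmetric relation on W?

Symmetric: no — c R b but not b R c.

No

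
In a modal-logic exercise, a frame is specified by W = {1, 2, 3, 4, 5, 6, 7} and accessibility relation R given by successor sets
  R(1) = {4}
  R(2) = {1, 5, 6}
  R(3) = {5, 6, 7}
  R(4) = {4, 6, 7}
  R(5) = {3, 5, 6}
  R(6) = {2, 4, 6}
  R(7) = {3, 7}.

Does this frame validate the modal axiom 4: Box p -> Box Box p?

By correspondence theory, 4 is valid on a frame iff R is transitive.
Transitive: no — 1 R 4 and 4 R 6, but not 1 R 6.

No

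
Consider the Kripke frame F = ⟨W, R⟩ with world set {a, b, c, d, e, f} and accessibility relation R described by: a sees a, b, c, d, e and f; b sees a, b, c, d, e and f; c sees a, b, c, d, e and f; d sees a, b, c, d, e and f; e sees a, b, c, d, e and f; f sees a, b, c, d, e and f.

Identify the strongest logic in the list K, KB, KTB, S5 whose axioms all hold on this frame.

S5

Symmetric (axiom B): yes — every pair in R has its reverse in R.
Reflexive (axiom T): yes — every world is R-related to itself.
Euclidean (axiom 5): yes — any two successors of a common world are R-related.
So F validates K, KB, KTB, S5. The strongest is S5.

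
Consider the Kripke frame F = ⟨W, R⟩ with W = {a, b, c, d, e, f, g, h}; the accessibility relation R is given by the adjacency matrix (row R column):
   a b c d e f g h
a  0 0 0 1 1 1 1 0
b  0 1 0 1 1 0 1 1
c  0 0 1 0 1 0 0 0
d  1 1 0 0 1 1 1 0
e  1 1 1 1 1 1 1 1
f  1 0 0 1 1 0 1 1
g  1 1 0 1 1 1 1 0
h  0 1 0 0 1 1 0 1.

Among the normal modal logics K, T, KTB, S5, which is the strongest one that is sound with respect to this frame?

K

Reflexive (axiom T): no — a is not related to itself.
Symmetric (axiom B): yes — every pair in R has its reverse in R.
Euclidean (axiom 5): no — b R d and b R h, but not d R h.
So F validates K; T would additionally require R to be reflexive. The strongest is K.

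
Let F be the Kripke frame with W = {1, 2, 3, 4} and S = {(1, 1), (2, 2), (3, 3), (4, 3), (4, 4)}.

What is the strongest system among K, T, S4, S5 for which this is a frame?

S4

Reflexive (axiom T): yes — every world is S-related to itself.
Transitive (axiom 4): yes — every two-step S-path is closed by a direct edge.
Euclidean (axiom 5): no — 4 S 3 and 4 S 4, but not 3 S 4.
So F validates K, T, S4; S5 would additionally require S to be Euclidean. The strongest is S4.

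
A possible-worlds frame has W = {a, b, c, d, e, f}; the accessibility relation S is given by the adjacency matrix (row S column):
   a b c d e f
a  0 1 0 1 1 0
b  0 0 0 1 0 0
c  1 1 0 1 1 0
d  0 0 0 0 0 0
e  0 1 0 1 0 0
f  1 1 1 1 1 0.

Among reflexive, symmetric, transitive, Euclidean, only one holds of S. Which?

transitive

Reflexive: no — a is not related to itself.
Symmetric: no — a S b but not b S a.
Transitive: yes — every two-step S-path is closed by a direct edge.
Euclidean: no — a S b and a S e, but not b S e.
Only transitive holds.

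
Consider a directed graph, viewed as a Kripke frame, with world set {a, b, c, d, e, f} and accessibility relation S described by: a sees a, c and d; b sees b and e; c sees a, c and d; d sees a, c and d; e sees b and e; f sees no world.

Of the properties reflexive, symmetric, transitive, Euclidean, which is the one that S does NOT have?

Reflexive: no — f is not related to itself.
Symmetric: yes — every pair in S has its reverse in S.
Transitive: yes — every two-step S-path is closed by a direct edge.
Euclidean: yes — any two successors of a common world are S-related.
Only reflexive fails.

reflexive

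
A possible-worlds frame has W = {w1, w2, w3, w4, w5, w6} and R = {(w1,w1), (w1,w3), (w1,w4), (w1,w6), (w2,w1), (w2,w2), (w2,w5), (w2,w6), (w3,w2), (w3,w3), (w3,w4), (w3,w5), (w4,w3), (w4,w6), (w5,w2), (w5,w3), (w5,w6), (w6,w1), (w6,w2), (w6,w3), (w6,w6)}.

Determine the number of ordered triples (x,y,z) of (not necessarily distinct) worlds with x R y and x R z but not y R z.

24

Enumerating: (w1,w3,w1), (w1,w3,w6), (w1,w4,w1), (w1,w4,w4), (w1,w6,w4), (w2,w1,w2), (w2,w1,w5), (w2,w5,w1), (w2,w5,w5), (w2,w6,w5), (w3,w2,w3), (w3,w2,w4), … and 12 more.
Total: 24.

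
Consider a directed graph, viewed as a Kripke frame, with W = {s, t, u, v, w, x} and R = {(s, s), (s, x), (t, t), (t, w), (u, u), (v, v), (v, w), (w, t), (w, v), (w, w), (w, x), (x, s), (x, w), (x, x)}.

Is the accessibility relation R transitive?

Transitive: no — s R x and x R w, but not s R w.

No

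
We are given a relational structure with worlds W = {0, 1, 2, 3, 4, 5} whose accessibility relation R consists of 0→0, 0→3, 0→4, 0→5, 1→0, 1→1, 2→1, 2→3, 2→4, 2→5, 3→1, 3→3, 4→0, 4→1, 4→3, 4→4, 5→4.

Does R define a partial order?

Reflexive: no — 2 is not related to itself.
Transitive: no — 0 R 3 and 3 R 1, but not 0 R 1.
Antisymmetric: no — 0 R 4 and 4 R 0 with 0 ≠ 4.
So R is not a partial order.

No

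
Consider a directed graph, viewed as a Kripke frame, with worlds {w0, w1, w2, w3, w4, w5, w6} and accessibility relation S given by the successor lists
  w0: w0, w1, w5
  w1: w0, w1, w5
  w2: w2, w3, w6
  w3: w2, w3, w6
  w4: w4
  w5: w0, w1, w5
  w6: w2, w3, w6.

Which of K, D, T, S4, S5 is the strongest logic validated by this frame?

S5

Serial (axiom D): yes — every world has a successor (e.g. w0 S w0).
Reflexive (axiom T): yes — every world is S-related to itself.
Transitive (axiom 4): yes — every two-step S-path is closed by a direct edge.
Euclidean (axiom 5): yes — any two successors of a common world are S-related.
So F validates K, D, T, S4, S5. The strongest is S5.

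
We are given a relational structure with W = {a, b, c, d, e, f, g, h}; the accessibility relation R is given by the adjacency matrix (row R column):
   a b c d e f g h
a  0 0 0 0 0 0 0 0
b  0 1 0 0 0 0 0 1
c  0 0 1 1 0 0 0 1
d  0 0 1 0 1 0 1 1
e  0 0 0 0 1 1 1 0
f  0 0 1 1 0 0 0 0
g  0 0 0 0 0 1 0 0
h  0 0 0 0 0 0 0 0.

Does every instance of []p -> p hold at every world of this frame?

Axiom T corresponds to the accessibility relation being reflexive.
Reflexive: no — a is not related to itself.

No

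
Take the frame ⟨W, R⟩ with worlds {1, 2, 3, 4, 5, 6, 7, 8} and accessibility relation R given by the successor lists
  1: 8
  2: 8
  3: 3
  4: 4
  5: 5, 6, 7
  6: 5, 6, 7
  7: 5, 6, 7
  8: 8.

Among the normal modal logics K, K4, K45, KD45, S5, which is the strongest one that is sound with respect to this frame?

Transitive (axiom 4): yes — every two-step R-path is closed by a direct edge.
Euclidean (axiom 5): yes — any two successors of a common world are R-related.
Serial (axiom D): yes — every world has a successor (e.g. 1 R 8).
Reflexive (axiom T): no — 1 is not related to itself.
So F validates K, K4, K45, KD45; S5 would additionally require R to be reflexive. The strongest is KD45.

KD45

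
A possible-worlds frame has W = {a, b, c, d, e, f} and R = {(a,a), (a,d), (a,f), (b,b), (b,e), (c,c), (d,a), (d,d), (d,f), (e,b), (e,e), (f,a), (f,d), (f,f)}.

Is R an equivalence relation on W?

Reflexive: yes — every world is R-related to itself.
Symmetric: yes — every pair in R has its reverse in R.
Transitive: yes — every two-step R-path is closed by a direct edge.
So R is an equivalence relation.

Yes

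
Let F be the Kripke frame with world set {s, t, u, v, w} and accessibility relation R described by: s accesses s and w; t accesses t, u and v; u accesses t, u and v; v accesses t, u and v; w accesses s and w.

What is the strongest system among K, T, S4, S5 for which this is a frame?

Reflexive (axiom T): yes — every world is R-related to itself.
Transitive (axiom 4): yes — every two-step R-path is closed by a direct edge.
Euclidean (axiom 5): yes — any two successors of a common world are R-related.
So F validates K, T, S4, S5. The strongest is S5.

S5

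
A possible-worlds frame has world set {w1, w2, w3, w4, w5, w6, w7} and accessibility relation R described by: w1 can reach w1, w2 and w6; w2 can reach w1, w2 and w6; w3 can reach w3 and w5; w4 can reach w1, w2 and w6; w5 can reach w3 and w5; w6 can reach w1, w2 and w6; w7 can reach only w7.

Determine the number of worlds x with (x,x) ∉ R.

Enumerating: w4.

1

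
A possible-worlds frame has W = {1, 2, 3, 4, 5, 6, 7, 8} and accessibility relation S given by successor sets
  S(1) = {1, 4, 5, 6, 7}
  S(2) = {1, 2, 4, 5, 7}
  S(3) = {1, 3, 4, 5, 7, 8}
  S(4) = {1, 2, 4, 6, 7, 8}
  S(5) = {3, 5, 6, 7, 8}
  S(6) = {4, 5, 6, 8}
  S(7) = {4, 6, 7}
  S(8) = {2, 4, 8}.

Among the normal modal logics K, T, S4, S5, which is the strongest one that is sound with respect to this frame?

T

Reflexive (axiom T): yes — every world is S-related to itself.
Transitive (axiom 4): no — 1 S 4 and 4 S 2, but not 1 S 2.
Euclidean (axiom 5): no — 1 S 4 and 1 S 5, but not 4 S 5.
So F validates K, T; S4 would additionally require S to be transitive. The strongest is T.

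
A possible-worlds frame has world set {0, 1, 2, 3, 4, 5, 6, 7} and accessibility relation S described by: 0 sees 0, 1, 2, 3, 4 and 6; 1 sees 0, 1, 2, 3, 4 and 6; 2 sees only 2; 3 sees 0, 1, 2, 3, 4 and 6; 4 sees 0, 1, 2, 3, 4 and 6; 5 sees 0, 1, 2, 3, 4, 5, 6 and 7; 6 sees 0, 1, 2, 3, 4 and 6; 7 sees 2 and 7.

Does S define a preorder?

Reflexive: yes — every world is S-related to itself.
Transitive: yes — every two-step S-path is closed by a direct edge.
So S is a preorder.

Yes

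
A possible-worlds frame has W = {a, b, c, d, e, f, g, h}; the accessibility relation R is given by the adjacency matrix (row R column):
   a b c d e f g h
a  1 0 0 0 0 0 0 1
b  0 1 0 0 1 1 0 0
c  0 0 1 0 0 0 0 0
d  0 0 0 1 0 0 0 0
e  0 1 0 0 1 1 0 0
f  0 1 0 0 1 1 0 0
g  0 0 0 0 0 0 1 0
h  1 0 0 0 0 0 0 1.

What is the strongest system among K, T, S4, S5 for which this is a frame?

S5

Reflexive (axiom T): yes — every world is R-related to itself.
Transitive (axiom 4): yes — every two-step R-path is closed by a direct edge.
Euclidean (axiom 5): yes — any two successors of a common world are R-related.
So F validates K, T, S4, S5. The strongest is S5.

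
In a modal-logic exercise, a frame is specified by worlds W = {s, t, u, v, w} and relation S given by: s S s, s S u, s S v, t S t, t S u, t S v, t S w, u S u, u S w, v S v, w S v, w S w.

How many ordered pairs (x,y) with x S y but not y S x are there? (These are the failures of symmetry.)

7

Enumerating: (s,u), (s,v), (t,u), (t,v), (t,w), (u,w), (w,v).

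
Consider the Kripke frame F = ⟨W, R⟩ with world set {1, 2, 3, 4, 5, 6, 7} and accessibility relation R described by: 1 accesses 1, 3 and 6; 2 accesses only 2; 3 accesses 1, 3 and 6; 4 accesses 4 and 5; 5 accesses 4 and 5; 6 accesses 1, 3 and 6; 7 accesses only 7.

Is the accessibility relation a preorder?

Yes

Reflexive: yes — every world is R-related to itself.
Transitive: yes — every two-step R-path is closed by a direct edge.
So R is a preorder.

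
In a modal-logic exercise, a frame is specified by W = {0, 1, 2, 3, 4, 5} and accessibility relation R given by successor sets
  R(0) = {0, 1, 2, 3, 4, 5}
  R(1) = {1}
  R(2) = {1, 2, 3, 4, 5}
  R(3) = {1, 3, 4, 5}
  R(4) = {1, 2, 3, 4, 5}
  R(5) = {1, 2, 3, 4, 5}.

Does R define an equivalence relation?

Reflexive: yes — every world is R-related to itself.
Symmetric: no — 0 R 1 but not 1 R 0.
Transitive: no — 3 R 4 and 4 R 2, but not 3 R 2.
So R is not an equivalence relation.

No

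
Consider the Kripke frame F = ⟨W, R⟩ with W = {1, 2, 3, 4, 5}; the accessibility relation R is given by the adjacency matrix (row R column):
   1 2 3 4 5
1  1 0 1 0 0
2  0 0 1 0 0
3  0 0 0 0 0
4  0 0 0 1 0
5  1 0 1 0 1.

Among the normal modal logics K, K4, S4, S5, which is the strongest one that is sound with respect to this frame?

K4

Transitive (axiom 4): yes — every two-step R-path is closed by a direct edge.
Reflexive (axiom T): no — 2 is not related to itself.
Euclidean (axiom 5): no — 5 R 3 and 5 R 1, but not 3 R 1.
So F validates K, K4; S4 would additionally require R to be reflexive. The strongest is K4.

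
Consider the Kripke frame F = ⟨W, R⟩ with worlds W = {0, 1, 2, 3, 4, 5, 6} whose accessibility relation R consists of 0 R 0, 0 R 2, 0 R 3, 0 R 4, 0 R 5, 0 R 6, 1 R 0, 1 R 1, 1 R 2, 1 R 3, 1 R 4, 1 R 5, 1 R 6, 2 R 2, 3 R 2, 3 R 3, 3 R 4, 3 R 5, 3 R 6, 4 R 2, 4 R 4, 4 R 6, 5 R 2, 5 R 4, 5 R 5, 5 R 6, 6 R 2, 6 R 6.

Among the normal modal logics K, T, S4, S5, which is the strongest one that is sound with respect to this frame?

S4

Reflexive (axiom T): yes — every world is R-related to itself.
Transitive (axiom 4): yes — every two-step R-path is closed by a direct edge.
Euclidean (axiom 5): no — 0 R 2 and 0 R 3, but not 2 R 3.
So F validates K, T, S4; S5 would additionally require R to be Euclidean. The strongest is S4.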